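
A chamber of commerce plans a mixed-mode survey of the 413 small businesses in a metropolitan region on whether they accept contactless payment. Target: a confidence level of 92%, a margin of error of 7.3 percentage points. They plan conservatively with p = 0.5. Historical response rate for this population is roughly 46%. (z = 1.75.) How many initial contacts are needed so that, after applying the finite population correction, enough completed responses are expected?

Completed interviews needed (unadjusted): n₀ = 1.75² × 0.2500 / 0.073² ≈ 143.67 → 144.
FPC for N = 413: n = 144 / (1 + 143/413) = 144 / 1.3462 ≈ 106.96 → 107.
At a 46% response rate, contacts needed = 107 / 0.46 ≈ 232.61 → 233.

233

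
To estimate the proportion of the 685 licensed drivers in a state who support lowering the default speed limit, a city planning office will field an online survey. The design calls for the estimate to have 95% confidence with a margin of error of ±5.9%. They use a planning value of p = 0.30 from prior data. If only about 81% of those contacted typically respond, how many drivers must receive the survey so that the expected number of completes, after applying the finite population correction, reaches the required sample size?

215

For 95% confidence, z = 1.960.
Completed interviews needed (unadjusted): n₀ = 1.960² × 0.2100 / 0.059² ≈ 231.75 → 232.
FPC for N = 685: n = 232 / (1 + 231/685) = 232 / 1.3372 ≈ 173.49 → 174.
At an 81% response rate, contacts needed = 174 / 0.81 ≈ 214.81 → 215.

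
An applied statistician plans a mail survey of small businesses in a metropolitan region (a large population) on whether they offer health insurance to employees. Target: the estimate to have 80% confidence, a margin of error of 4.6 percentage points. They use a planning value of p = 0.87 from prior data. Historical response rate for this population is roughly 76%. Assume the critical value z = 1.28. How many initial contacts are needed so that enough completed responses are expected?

Completed interviews needed: n₀ = 1.28² × 0.1131 / 0.046² ≈ 87.57 → 88.
At a 76% response rate, contacts needed = 88 / 0.76 ≈ 115.79 → 116.

116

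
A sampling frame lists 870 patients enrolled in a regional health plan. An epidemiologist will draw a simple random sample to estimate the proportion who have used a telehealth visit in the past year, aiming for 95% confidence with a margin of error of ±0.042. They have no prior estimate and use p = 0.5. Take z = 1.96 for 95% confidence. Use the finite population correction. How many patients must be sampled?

336

Unadjusted: n₀ = 1.96² × 0.50 × 0.50 / 0.042² ≈ 544.44, so n₀ = 545.
Finite population correction with N = 870: n = n₀ / (1 + (n₀−1)/N) = 545 / (1 + 544/870) = 545 / 1.6253 ≈ 335.33.
Rounding up, n = 336.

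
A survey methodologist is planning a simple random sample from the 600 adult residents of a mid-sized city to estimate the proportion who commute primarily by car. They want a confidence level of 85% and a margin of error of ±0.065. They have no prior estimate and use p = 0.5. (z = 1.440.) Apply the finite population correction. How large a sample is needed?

Unadjusted: n₀ = 1.440² × 0.50 × 0.50 / 0.065² ≈ 122.70, so n₀ = 123.
Finite population correction with N = 600: n = n₀ / (1 + (n₀−1)/N) = 123 / (1 + 122/600) = 123 / 1.2033 ≈ 102.22.
Rounding up, n = 103.

103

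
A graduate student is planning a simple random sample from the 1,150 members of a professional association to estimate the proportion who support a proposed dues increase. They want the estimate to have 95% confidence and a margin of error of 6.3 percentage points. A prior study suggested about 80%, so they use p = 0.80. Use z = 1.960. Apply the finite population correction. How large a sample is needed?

Unadjusted: n₀ = 1.960² × 0.80 × 0.20 / 0.063² ≈ 154.86, so n₀ = 155.
Finite population correction with N = 1,150: n = n₀ / (1 + (n₀−1)/N) = 155 / (1 + 154/1150) = 155 / 1.1339 ≈ 136.69.
Rounding up, n = 137.

137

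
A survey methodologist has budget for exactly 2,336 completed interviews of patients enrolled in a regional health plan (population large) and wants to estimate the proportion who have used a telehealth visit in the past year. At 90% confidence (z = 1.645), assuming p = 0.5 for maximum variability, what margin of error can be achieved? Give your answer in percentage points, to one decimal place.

SE(p̂) = √[p(1−p)/n] = √[0.2500/2336] = 0.01035.
E = z × SE = 1.645 × 0.01035 = 0.01702, or 1.7 percentage points.

1.7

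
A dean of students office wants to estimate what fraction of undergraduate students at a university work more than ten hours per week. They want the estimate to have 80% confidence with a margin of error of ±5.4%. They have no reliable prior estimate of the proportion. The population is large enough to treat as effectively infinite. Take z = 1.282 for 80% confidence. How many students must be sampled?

141

With no prior estimate, use p = 0.5, giving p(1−p) = 0.25.
n = z²·p(1−p)/E² = 1.282² × 0.2500 / 0.054² = 1.6435 × 0.2500 / 0.002916 ≈ 140.91.
Rounding up gives n = 141.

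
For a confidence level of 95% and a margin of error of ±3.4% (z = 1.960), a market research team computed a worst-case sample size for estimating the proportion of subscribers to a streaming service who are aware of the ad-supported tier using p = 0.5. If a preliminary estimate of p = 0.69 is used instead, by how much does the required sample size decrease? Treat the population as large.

120

Conservative (p = 0.5): n = 1.960² × 0.25 / 0.034² ≈ 830.80 → 831.
Using p = 0.69: p(1−p) = 0.2139, so n = 1.960² × 0.2139 / 0.034² ≈ 710.83 → 711.
Reduction: 831 − 711 = 120.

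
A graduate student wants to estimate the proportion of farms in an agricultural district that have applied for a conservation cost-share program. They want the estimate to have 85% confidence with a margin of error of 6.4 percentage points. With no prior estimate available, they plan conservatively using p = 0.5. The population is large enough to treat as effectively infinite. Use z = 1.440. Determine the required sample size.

127

With p = 0.5, p(1−p) = 0.25.
n = z²·p(1−p)/E² = 1.440² × 0.2500 / 0.064² = 2.0736 × 0.2500 / 0.004096 ≈ 126.56.
Rounding up gives n = 127.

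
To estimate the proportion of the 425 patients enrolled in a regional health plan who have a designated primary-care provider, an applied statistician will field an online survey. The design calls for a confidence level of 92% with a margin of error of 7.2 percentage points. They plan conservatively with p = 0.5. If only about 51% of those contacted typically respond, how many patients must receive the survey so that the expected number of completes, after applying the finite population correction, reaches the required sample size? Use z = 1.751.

Completed interviews needed (unadjusted): n₀ = 1.751² × 0.2500 / 0.072² ≈ 147.86 → 148.
FPC for N = 425: n = 148 / (1 + 147/425) = 148 / 1.3459 ≈ 109.97 → 110.
At a 51% response rate, contacts needed = 110 / 0.51 ≈ 215.69 → 216.

216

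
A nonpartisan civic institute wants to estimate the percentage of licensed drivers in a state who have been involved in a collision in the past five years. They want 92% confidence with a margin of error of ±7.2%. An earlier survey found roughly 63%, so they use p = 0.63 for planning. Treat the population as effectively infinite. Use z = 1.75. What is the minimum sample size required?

138

With p = 0.63, p(1−p) = 0.2331.
n = z²·p(1−p)/E² = 1.75² × 0.2331 / 0.072² = 3.0625 × 0.2331 / 0.005184 ≈ 137.71.
Rounding up gives n = 138.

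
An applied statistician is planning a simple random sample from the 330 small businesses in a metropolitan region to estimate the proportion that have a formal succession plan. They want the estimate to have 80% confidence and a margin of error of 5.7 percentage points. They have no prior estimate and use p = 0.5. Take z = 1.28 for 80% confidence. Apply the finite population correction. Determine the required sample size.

92

Unadjusted: n₀ = 1.28² × 0.50 × 0.50 / 0.057² ≈ 126.07, so n₀ = 127.
Finite population correction with N = 330: n = n₀ / (1 + (n₀−1)/N) = 127 / (1 + 126/330) = 127 / 1.3818 ≈ 91.91.
Rounding up, n = 92.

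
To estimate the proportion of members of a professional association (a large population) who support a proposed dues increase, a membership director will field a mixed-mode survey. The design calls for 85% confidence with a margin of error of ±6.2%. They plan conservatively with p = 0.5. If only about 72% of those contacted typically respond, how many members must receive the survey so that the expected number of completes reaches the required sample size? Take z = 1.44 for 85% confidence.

Completed interviews needed: n₀ = 1.44² × 0.2500 / 0.062² ≈ 134.86 → 135.
At a 72% response rate, contacts needed = 135 / 0.72 ≈ 187.50 → 188.

188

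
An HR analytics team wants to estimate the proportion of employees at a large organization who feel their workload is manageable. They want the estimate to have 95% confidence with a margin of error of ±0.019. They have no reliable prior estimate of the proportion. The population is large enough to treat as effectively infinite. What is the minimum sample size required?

For 95% confidence, z = 1.960.
With no prior estimate, use p = 0.5, giving p(1−p) = 0.25.
n = z²·p(1−p)/E² = 1.960² × 0.2500 / 0.019² = 3.8416 × 0.2500 / 0.000361 ≈ 2660.39.
Rounding up gives n = 2661.

2661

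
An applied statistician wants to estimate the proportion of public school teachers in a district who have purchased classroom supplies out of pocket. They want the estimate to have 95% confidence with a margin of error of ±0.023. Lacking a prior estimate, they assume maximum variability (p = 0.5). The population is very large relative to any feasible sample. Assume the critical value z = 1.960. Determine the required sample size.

With p = 0.5, p(1−p) = 0.25.
n = z²·p(1−p)/E² = 1.960² × 0.2500 / 0.023² = 3.8416 × 0.2500 / 0.000529 ≈ 1815.50.
Rounding up gives n = 1816.

1816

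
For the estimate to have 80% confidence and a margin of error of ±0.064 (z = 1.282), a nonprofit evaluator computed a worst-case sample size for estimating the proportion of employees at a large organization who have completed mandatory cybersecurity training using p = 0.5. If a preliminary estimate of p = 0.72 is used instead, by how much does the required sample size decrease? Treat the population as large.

20

Conservative (p = 0.5): n = 1.282² × 0.25 / 0.064² ≈ 100.31 → 101.
Using p = 0.72: p(1−p) = 0.2016, so n = 1.282² × 0.2016 / 0.064² ≈ 80.89 → 81.
Reduction: 101 − 81 = 20.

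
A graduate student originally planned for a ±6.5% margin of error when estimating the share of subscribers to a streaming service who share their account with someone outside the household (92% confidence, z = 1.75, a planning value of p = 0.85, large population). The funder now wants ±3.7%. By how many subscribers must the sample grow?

At ±6.5%: n = 1.75² × 0.1275 / 0.065² ≈ 92.42 → 93.
At ±3.7%: n = 1.75² × 0.1275 / 0.037² ≈ 285.22 → 286.
Additional respondents: 286 − 93 = 193.

193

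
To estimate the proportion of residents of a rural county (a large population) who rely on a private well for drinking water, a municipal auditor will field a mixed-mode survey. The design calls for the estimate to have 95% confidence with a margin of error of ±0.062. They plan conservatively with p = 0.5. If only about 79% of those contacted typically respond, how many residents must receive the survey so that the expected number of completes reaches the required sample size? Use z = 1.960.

317

Completed interviews needed: n₀ = 1.960² × 0.2500 / 0.062² ≈ 249.84 → 250.
At a 79% response rate, contacts needed = 250 / 0.79 ≈ 316.46 → 317.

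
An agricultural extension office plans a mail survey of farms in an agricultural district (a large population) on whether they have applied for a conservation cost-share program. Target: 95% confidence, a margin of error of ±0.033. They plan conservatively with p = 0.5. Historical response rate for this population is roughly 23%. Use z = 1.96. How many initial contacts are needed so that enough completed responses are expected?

3835

Completed interviews needed: n₀ = 1.96² × 0.2500 / 0.033² ≈ 881.91 → 882.
At a 23% response rate, contacts needed = 882 / 0.23 ≈ 3834.78 → 3835.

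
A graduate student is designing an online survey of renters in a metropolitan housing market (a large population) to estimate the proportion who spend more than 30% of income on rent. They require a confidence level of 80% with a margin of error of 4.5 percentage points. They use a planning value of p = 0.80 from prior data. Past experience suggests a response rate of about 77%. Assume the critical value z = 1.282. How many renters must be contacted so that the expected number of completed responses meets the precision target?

169

Completed interviews needed: n₀ = 1.282² × 0.1600 / 0.045² ≈ 129.86 → 130.
At a 77% response rate, contacts needed = 130 / 0.77 ≈ 168.83 → 169.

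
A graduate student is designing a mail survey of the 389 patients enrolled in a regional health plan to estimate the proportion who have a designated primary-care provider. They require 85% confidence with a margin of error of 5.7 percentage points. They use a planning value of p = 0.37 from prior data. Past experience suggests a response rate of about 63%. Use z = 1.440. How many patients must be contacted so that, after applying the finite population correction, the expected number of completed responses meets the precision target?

Completed interviews needed (unadjusted): n₀ = 1.440² × 0.2331 / 0.057² ≈ 148.77 → 149.
FPC for N = 389: n = 149 / (1 + 148/389) = 149 / 1.3805 ≈ 107.93 → 108.
At a 63% response rate, contacts needed = 108 / 0.63 ≈ 171.43 → 172.

172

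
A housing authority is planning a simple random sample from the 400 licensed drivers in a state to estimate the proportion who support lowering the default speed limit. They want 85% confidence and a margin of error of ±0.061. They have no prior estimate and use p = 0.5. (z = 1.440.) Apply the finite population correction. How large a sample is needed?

104

Unadjusted: n₀ = 1.440² × 0.50 × 0.50 / 0.061² ≈ 139.32, so n₀ = 140.
Finite population correction with N = 400: n = n₀ / (1 + (n₀−1)/N) = 140 / (1 + 139/400) = 140 / 1.3475 ≈ 103.90.
Rounding up, n = 104.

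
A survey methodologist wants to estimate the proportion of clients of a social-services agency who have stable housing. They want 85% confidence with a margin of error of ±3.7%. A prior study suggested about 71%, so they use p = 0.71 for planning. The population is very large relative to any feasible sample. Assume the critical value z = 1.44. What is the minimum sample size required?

With p = 0.71, p(1−p) = 0.2059.
n = z²·p(1−p)/E² = 1.44² × 0.2059 / 0.037² = 2.0736 × 0.2059 / 0.001369 ≈ 311.87.
Rounding up gives n = 312.

312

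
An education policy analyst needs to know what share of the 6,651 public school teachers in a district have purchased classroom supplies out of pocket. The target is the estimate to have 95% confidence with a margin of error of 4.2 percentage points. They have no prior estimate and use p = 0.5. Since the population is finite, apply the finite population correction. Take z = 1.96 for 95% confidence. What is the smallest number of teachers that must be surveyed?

Unadjusted: n₀ = 1.96² × 0.50 × 0.50 / 0.042² ≈ 544.44, so n₀ = 545.
Finite population correction with N = 6,651: n = n₀ / (1 + (n₀−1)/N) = 545 / (1 + 544/6651) = 545 / 1.0818 ≈ 503.79.
Rounding up, n = 504.

504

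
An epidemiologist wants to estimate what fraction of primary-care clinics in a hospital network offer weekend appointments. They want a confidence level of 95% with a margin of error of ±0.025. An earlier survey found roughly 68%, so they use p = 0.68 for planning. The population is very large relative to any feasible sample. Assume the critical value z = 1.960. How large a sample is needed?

1338

With p = 0.68, p(1−p) = 0.2176.
n = z²·p(1−p)/E² = 1.960² × 0.2176 / 0.025² = 3.8416 × 0.2176 / 0.000625 ≈ 1337.49.
Rounding up gives n = 1338.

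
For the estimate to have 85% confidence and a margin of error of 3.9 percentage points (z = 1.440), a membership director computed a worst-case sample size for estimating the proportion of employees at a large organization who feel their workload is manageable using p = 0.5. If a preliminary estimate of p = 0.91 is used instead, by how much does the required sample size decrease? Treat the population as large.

Conservative (p = 0.5): n = 1.440² × 0.25 / 0.039² ≈ 340.83 → 341.
Using p = 0.91: p(1−p) = 0.0819, so n = 1.440² × 0.0819 / 0.039² ≈ 111.66 → 112.
Reduction: 341 − 112 = 229.

229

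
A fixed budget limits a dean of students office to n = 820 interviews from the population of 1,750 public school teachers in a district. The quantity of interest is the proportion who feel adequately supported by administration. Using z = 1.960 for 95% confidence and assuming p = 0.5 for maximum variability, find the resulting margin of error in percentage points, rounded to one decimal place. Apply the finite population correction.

2.5

Finite-population factor: (N−n)/(N−1) = (1750−820)/(1750−1) = 0.5317.
SE(p̂) = √[p(1−p)/n · (N−n)/(N−1)] = √[0.2500/820 × 0.5317] = 0.01273.
E = z × SE = 1.960 × 0.01273 = 0.02496 ≈ 2.5 percentage points.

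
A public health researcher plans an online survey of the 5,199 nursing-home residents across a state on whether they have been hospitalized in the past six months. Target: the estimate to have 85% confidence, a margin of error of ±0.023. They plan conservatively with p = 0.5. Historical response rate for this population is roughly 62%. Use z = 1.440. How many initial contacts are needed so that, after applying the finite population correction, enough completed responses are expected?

1331

Completed interviews needed (unadjusted): n₀ = 1.440² × 0.2500 / 0.023² ≈ 979.96 → 980.
FPC for N = 5,199: n = 980 / (1 + 979/5199) = 980 / 1.1883 ≈ 824.70 → 825.
At a 62% response rate, contacts needed = 825 / 0.62 ≈ 1330.65 → 1331.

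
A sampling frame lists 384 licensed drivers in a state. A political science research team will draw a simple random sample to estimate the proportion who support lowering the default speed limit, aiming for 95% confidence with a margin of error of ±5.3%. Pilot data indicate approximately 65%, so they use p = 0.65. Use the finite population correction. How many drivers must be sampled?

173

For 95% confidence, z = 1.960.
Unadjusted: n₀ = 1.960² × 0.65 × 0.35 / 0.053² ≈ 311.13, so n₀ = 312.
Finite population correction with N = 384: n = n₀ / (1 + (n₀−1)/N) = 312 / (1 + 311/384) = 312 / 1.8099 ≈ 172.39.
Rounding up, n = 173.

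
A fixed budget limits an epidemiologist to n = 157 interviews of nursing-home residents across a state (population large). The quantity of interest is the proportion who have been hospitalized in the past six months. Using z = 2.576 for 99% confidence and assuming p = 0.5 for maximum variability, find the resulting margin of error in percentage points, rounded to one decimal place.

10.3

SE(p̂) = √[p(1−p)/n] = √[0.2500/157] = 0.03990.
E = z × SE = 2.576 × 0.03990 = 0.10279, or 10.3 percentage points.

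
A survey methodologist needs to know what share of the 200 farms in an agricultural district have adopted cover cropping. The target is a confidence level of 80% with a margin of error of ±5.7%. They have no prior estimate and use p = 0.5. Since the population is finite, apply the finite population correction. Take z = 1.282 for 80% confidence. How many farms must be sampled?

Unadjusted: n₀ = 1.282² × 0.50 × 0.50 / 0.057² ≈ 126.46, so n₀ = 127.
Finite population correction with N = 200: n = n₀ / (1 + (n₀−1)/N) = 127 / (1 + 126/200) = 127 / 1.6300 ≈ 77.91.
Rounding up, n = 78.

78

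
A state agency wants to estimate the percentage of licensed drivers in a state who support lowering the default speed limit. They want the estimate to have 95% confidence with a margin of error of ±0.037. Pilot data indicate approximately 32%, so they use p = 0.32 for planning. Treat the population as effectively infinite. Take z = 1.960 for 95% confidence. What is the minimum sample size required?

With p = 0.32, p(1−p) = 0.2176.
n = z²·p(1−p)/E² = 1.960² × 0.2176 / 0.037² = 3.8416 × 0.2176 / 0.001369 ≈ 610.62.
Rounding up gives n = 611.

611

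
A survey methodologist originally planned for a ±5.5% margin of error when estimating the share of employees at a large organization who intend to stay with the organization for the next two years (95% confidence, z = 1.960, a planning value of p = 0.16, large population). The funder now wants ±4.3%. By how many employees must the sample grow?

109

At ±5.5%: n = 1.960² × 0.1344 / 0.055² ≈ 170.68 → 171.
At ±4.3%: n = 1.960² × 0.1344 / 0.043² ≈ 279.24 → 280.
Additional respondents: 280 − 171 = 109.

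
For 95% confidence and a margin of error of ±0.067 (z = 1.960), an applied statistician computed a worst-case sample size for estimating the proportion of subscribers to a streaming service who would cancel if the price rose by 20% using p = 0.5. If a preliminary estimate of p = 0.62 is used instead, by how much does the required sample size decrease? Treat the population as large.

12

Conservative (p = 0.5): n = 1.960² × 0.25 / 0.067² ≈ 213.95 → 214.
Using p = 0.62: p(1−p) = 0.2356, so n = 1.960² × 0.2356 / 0.067² ≈ 201.62 → 202.
Reduction: 214 − 202 = 12.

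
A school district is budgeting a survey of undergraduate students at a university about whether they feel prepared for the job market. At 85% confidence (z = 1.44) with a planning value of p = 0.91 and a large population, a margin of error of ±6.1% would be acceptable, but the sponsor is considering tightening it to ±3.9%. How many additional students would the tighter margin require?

At ±6.1%: n = 1.44² × 0.0819 / 0.061² ≈ 45.64 → 46.
At ±3.9%: n = 1.44² × 0.0819 / 0.039² ≈ 111.66 → 112.
Additional respondents: 112 − 46 = 66.

66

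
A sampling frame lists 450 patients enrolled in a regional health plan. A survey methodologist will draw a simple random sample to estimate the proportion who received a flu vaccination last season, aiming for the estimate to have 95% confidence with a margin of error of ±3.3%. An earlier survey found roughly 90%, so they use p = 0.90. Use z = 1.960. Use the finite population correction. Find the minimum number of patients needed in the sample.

Unadjusted: n₀ = 1.960² × 0.90 × 0.10 / 0.033² ≈ 317.49, so n₀ = 318.
Finite population correction with N = 450: n = n₀ / (1 + (n₀−1)/N) = 318 / (1 + 317/450) = 318 / 1.7044 ≈ 186.57.
Rounding up, n = 187.

187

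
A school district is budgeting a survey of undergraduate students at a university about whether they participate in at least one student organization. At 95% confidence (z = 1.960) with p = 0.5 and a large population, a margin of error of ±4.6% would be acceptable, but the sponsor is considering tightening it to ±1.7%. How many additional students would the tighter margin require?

At ±4.6%: n = 1.960² × 0.2500 / 0.046² ≈ 453.88 → 454.
At ±1.7%: n = 1.960² × 0.2500 / 0.017² ≈ 3323.18 → 3324.
Additional respondents: 3324 − 454 = 2870.

2870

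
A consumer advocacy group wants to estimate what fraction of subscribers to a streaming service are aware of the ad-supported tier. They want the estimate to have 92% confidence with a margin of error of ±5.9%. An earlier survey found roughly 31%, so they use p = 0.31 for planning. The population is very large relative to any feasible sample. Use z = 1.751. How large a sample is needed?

With p = 0.31, p(1−p) = 0.2139.
n = z²·p(1−p)/E² = 1.751² × 0.2139 / 0.059² = 3.0660 × 0.2139 / 0.003481 ≈ 188.40.
Rounding up gives n = 189.

189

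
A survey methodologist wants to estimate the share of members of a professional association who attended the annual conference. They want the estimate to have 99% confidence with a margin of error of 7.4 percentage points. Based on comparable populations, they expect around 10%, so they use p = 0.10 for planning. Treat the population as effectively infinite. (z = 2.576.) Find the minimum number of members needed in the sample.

With p = 0.10, p(1−p) = 0.0900.
n = z²·p(1−p)/E² = 2.576² × 0.0900 / 0.074² = 6.6358 × 0.0900 / 0.005476 ≈ 109.06.
Rounding up gives n = 110.

110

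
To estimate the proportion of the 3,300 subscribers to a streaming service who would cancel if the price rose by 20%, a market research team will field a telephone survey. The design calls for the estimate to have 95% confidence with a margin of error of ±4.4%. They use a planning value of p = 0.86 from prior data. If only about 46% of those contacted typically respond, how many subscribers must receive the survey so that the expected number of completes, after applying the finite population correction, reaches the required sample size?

485

For 95% confidence, z = 1.96.
Completed interviews needed (unadjusted): n₀ = 1.96² × 0.1204 / 0.044² ≈ 238.91 → 239.
FPC for N = 3,300: n = 239 / (1 + 238/3300) = 239 / 1.0721 ≈ 222.92 → 223.
At a 46% response rate, contacts needed = 223 / 0.46 ≈ 484.78 → 485.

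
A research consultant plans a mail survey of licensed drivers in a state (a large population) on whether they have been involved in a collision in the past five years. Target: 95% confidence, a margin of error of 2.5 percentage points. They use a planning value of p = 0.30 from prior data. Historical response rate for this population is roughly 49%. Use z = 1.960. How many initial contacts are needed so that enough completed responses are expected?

Completed interviews needed: n₀ = 1.960² × 0.2100 / 0.025² ≈ 1290.78 → 1291.
At a 49% response rate, contacts needed = 1291 / 0.49 ≈ 2634.69 → 2635.

2635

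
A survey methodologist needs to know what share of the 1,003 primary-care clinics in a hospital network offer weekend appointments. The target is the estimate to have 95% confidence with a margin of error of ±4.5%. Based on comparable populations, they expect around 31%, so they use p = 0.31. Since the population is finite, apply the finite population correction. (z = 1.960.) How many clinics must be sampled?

Unadjusted: n₀ = 1.960² × 0.31 × 0.69 / 0.045² ≈ 405.79, so n₀ = 406.
Finite population correction with N = 1,003: n = n₀ / (1 + (n₀−1)/N) = 406 / (1 + 405/1003) = 406 / 1.4038 ≈ 289.22.
Rounding up, n = 290.

290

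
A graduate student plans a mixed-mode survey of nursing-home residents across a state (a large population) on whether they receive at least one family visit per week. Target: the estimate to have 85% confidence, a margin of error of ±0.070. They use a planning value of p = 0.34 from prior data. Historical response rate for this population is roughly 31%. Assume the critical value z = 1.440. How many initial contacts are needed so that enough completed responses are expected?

307

Completed interviews needed: n₀ = 1.440² × 0.2244 / 0.070² ≈ 94.96 → 95.
At a 31% response rate, contacts needed = 95 / 0.31 ≈ 306.45 → 307.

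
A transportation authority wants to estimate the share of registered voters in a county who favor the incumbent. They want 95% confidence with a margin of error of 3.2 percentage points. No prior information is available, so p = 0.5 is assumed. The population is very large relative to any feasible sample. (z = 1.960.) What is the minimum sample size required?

938

With p = 0.5, p(1−p) = 0.25.
n = z²·p(1−p)/E² = 1.960² × 0.2500 / 0.032² = 3.8416 × 0.2500 / 0.001024 ≈ 937.89.
Rounding up gives n = 938.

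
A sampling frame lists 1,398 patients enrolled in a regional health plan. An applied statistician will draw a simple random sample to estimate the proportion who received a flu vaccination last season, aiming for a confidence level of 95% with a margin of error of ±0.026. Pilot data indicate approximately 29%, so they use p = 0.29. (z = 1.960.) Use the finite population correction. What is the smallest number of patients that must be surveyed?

638

Unadjusted: n₀ = 1.960² × 0.29 × 0.71 / 0.026² ≈ 1170.10, so n₀ = 1171.
Finite population correction with N = 1,398: n = n₀ / (1 + (n₀−1)/N) = 1171 / (1 + 1170/1398) = 1171 / 1.8369 ≈ 637.48.
Rounding up, n = 638.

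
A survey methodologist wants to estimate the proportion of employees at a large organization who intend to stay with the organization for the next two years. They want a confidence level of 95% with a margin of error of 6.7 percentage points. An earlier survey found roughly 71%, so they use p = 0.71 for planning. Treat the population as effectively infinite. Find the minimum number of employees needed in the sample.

177

For 95% confidence, z = 1.960.
With p = 0.71, p(1−p) = 0.2059.
n = z²·p(1−p)/E² = 1.960² × 0.2059 / 0.067² = 3.8416 × 0.2059 / 0.004489 ≈ 176.21.
Rounding up gives n = 177.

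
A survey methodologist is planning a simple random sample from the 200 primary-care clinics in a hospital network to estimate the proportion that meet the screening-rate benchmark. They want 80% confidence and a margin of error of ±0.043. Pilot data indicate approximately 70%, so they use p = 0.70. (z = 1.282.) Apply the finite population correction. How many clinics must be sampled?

97

Unadjusted: n₀ = 1.282² × 0.70 × 0.30 / 0.043² ≈ 186.66, so n₀ = 187.
Finite population correction with N = 200: n = n₀ / (1 + (n₀−1)/N) = 187 / (1 + 186/200) = 187 / 1.9300 ≈ 96.89.
Rounding up, n = 97.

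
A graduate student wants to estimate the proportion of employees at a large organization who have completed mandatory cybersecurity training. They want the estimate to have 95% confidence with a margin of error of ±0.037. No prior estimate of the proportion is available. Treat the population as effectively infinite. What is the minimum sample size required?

For 95% confidence, z = 1.960.
With no prior estimate, use p = 0.5, giving p(1−p) = 0.25.
n = z²·p(1−p)/E² = 1.960² × 0.2500 / 0.037² = 3.8416 × 0.2500 / 0.001369 ≈ 701.53.
Rounding up gives n = 702.

702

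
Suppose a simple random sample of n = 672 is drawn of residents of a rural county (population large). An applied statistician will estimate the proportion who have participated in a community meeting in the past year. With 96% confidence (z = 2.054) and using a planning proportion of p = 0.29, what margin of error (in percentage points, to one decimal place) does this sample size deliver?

3.6

SE(p̂) = √[p(1−p)/n] = √[0.2059/672] = 0.01750.
E = z × SE = 2.054 × 0.01750 = 0.03595, or 3.6 percentage points.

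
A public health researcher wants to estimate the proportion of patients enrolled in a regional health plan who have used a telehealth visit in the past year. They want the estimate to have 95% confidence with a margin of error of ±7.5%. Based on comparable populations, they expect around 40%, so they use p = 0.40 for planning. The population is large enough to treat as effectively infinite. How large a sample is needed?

164

For 95% confidence, z = 1.96.
With p = 0.40, p(1−p) = 0.2400.
n = z²·p(1−p)/E² = 1.96² × 0.2400 / 0.075² = 3.8416 × 0.2400 / 0.005625 ≈ 163.91.
Rounding up gives n = 164.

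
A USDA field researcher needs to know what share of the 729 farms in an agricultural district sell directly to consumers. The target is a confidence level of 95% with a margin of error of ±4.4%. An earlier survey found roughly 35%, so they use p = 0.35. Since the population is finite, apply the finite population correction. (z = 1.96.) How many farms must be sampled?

Unadjusted: n₀ = 1.96² × 0.35 × 0.65 / 0.044² ≈ 451.43, so n₀ = 452.
Finite population correction with N = 729: n = n₀ / (1 + (n₀−1)/N) = 452 / (1 + 451/729) = 452 / 1.6187 ≈ 279.24.
Rounding up, n = 280.

280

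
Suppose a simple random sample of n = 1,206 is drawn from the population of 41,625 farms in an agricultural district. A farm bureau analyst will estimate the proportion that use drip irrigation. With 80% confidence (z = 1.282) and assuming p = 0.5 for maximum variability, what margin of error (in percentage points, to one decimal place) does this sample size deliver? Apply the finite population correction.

1.8

Finite-population factor: (N−n)/(N−1) = (41625−1206)/(41625−1) = 0.9711.
SE(p̂) = √[p(1−p)/n · (N−n)/(N−1)] = √[0.2500/1206 × 0.9711] = 0.01419.
E = z × SE = 1.282 × 0.01419 = 0.01819 ≈ 1.8 percentage points.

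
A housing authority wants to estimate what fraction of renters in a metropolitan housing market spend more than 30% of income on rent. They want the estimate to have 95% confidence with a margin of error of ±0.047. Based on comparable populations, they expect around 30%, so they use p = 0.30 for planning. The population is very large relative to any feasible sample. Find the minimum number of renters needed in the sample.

366

For 95% confidence, z = 1.960.
With p = 0.30, p(1−p) = 0.2100.
n = z²·p(1−p)/E² = 1.960² × 0.2100 / 0.047² = 3.8416 × 0.2100 / 0.002209 ≈ 365.20.
Rounding up gives n = 366.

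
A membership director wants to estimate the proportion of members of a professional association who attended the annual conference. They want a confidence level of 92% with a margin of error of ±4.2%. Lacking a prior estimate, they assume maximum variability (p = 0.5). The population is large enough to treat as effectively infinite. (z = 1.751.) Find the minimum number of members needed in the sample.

With p = 0.5, p(1−p) = 0.25.
n = z²·p(1−p)/E² = 1.751² × 0.2500 / 0.042² = 3.0660 × 0.2500 / 0.001764 ≈ 434.52.
Rounding up gives n = 435.

435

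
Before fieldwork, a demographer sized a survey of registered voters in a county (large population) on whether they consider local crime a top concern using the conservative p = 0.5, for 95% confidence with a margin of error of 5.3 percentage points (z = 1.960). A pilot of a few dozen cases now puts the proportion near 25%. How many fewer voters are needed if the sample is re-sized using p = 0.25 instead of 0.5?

85

Conservative (p = 0.5): n = 1.960² × 0.25 / 0.053² ≈ 341.90 → 342.
Using p = 0.25: p(1−p) = 0.1875, so n = 1.960² × 0.1875 / 0.053² ≈ 256.43 → 257.
Reduction: 342 − 257 = 85.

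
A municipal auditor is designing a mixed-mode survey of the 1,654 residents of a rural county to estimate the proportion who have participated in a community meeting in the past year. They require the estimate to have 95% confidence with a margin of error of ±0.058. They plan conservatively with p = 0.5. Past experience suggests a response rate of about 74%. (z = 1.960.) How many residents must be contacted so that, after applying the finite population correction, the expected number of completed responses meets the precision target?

330

Completed interviews needed (unadjusted): n₀ = 1.960² × 0.2500 / 0.058² ≈ 285.49 → 286.
FPC for N = 1,654: n = 286 / (1 + 285/1654) = 286 / 1.1723 ≈ 243.96 → 244.
At a 74% response rate, contacts needed = 244 / 0.74 ≈ 329.73 → 330.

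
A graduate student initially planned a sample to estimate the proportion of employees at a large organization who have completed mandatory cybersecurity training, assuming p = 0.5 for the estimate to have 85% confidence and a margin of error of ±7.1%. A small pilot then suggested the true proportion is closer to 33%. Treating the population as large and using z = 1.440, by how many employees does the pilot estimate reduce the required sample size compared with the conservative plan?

12

Conservative (p = 0.5): n = 1.440² × 0.25 / 0.071² ≈ 102.84 → 103.
Using p = 0.33: p(1−p) = 0.2211, so n = 1.440² × 0.2211 / 0.071² ≈ 90.95 → 91.
Reduction: 103 − 91 = 12.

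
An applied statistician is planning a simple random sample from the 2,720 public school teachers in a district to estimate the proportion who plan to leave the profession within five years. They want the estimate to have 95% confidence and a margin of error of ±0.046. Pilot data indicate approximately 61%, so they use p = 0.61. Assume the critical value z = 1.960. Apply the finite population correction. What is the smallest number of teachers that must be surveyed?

Unadjusted: n₀ = 1.960² × 0.61 × 0.39 / 0.046² ≈ 431.91, so n₀ = 432.
Finite population correction with N = 2,720: n = n₀ / (1 + (n₀−1)/N) = 432 / (1 + 431/2720) = 432 / 1.1585 ≈ 372.91.
Rounding up, n = 373.

373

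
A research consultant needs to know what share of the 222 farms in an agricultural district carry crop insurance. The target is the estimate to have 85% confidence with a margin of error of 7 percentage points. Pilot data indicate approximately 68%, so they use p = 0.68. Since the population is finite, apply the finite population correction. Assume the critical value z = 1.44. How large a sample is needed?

66

Unadjusted: n₀ = 1.44² × 0.68 × 0.32 / 0.070² ≈ 92.08, so n₀ = 93.
Finite population correction with N = 222: n = n₀ / (1 + (n₀−1)/N) = 93 / (1 + 92/222) = 93 / 1.4144 ≈ 65.75.
Rounding up, n = 66.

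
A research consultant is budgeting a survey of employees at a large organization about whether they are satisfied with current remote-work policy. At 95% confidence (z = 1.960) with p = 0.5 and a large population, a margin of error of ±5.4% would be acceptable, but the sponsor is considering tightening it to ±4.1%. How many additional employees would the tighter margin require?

242

At ±5.4%: n = 1.960² × 0.2500 / 0.054² ≈ 329.36 → 330.
At ±4.1%: n = 1.960² × 0.2500 / 0.041² ≈ 571.33 → 572.
Additional respondents: 572 − 330 = 242.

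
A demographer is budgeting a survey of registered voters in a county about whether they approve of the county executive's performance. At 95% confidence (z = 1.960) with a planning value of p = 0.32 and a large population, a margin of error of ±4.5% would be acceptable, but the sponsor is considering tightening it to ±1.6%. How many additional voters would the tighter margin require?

At ±4.5%: n = 1.960² × 0.2176 / 0.045² ≈ 412.81 → 413.
At ±1.6%: n = 1.960² × 0.2176 / 0.016² ≈ 3265.36 → 3266.
Additional respondents: 3266 − 413 = 2853.

2853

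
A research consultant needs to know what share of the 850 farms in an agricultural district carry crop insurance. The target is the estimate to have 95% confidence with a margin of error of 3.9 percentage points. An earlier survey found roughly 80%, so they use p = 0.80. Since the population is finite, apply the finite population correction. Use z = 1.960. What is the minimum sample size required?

Unadjusted: n₀ = 1.960² × 0.80 × 0.20 / 0.039² ≈ 404.11, so n₀ = 405.
Finite population correction with N = 850: n = n₀ / (1 + (n₀−1)/N) = 405 / (1 + 404/850) = 405 / 1.4753 ≈ 274.52.
Rounding up, n = 275.

275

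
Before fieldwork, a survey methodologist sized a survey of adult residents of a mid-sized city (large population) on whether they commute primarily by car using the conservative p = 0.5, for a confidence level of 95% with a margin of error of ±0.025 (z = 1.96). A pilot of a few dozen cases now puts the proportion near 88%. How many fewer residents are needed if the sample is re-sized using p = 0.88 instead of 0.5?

887

Conservative (p = 0.5): n = 1.96² × 0.25 / 0.025² ≈ 1536.64 → 1537.
Using p = 0.88: p(1−p) = 0.1056, so n = 1.96² × 0.1056 / 0.025² ≈ 649.08 → 650.
Reduction: 1537 − 650 = 887.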